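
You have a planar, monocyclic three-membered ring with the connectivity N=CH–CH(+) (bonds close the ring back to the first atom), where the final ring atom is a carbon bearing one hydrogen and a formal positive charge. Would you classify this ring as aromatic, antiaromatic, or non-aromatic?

Aromatic

Check conjugation: the double-bond atoms are sp², each contributing one p electron; the doubly-bonded nitrogens are pyridine-type — their lone pairs lie in the ring plane, leaving one electron in the p orbital; the carbocation has an empty p orbital — every position has a p orbital, so the cyclic π system is continuous.
π-electron count: 1 × 2 = 2 from the double-bond unit + 0 from the CH(+) atom = 2.
2 = 4(0) + 2, which satisfies Hückel's 4n+2 rule.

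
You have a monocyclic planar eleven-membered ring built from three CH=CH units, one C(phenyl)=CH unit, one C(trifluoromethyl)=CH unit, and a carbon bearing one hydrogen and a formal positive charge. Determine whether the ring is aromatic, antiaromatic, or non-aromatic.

The p orbitals form a continuous loop: each doubly-bonded ring atom is sp² with one p-orbital electron; the carbocation has an empty p orbital. The ring is fully conjugated.
Counting π electrons: 5 × 2 = 10 from the double-bond units + 0 from the CH(+) atom = 10.
Since 10 = 4·2 + 2, the ring meets the 4n+2 criterion.

Aromatic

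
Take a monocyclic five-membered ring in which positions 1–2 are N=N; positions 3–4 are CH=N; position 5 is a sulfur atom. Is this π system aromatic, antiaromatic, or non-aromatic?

Aromatic

Every ring atom contributes a p orbital perpendicular to the ring (every atom in a ring double bond is sp² and brings one electron to the p orbital; each sp² =N– keeps its lone pair in-plane and puts one electron into the π system; the sulfur donates one lone pair from its p orbital), so the π system is cyclic and fully conjugated.
π-electron count: 2 × 2 = 4 from the double-bond units + 2 from the S atom = 6.
With 6 π electrons (n = 1), the Hückel 4n+2 condition holds.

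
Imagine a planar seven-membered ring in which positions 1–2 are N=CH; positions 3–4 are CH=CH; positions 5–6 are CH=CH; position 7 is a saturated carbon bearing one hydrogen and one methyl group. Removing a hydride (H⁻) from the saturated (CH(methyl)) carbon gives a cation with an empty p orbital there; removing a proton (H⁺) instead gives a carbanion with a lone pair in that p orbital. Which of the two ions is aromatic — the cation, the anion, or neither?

Both ions have a continuous loop of p orbitals — each ring atom is sp².
Cation: 3 × 2 + 0 = 6 π electrons → 4(1)+2, aromatic.
Anion: 3 × 2 + 2 = 8 π electrons → 4(2), antiaromatic.

The cation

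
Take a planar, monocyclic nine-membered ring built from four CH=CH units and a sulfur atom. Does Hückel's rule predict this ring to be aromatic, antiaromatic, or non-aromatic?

Aromatic

All ring atoms are sp² and supply a p orbital to the ring (each doubly-bonded ring atom is sp² with one p-orbital electron; the sulfur donates one lone pair from its p orbital); the conjugation is uninterrupted.
Tallying contributions gives 4 × 2 = 8 from the double-bond units + 2 from the S atom = 10.
10 = 4(2) + 2, which satisfies Hückel's 4n+2 rule.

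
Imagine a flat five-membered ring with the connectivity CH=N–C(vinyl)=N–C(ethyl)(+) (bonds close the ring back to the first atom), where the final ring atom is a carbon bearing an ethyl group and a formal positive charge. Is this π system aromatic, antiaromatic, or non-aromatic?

Antiaromatic

All ring atoms are sp² and supply a p orbital to the ring (every atom in a ring double bond is sp² and brings one electron to the p orbital; the doubly-bonded nitrogens are pyridine-type — their lone pairs lie in the ring plane, leaving one electron in the p orbital; the carbocation has an empty p orbital); the conjugation is uninterrupted.
Tallying contributions gives 2 × 2 = 4 from the double-bond units + 0 from the C(ethyl)(+) atom = 4.
4 is a 4n count (n = 1), so the planar conjugated ring is antiaromatic.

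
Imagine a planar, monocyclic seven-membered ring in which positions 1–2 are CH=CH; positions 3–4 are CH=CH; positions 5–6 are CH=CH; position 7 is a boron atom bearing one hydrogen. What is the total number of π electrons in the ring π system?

Check conjugation: each doubly-bonded ring atom is sp² with one p-orbital electron; the boron has an empty p orbital — every position has a p orbital, so the cyclic π system is continuous.
π-electron count: 3 × 2 = 6 from the double-bond units + 0 from the BH atom = 6.

6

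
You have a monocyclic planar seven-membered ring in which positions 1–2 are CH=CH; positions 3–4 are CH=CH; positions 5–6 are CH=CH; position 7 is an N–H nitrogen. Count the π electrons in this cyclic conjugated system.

8

All ring atoms are sp² and supply a p orbital to the ring (the double-bond atoms are sp², each contributing one p electron; the pyrrole-type nitrogen donates its lone pair from the p orbital); the conjugation is uninterrupted.
Counting π electrons: 3 × 2 = 6 from the double-bond units + 2 from the NH atom = 8.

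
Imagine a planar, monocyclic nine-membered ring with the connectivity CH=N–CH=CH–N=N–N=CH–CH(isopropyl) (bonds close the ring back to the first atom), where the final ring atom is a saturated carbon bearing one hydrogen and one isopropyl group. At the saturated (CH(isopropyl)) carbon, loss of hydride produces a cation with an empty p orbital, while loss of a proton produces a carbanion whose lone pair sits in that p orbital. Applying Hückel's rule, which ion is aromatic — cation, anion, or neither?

In either ion the ring is fully conjugated: every atom, including the new sp² carbon, supplies a p orbital.
Cation: 4 × 2 + 0 = 8 π electrons → 4(2), antiaromatic.
Anion: 4 × 2 + 2 = 10 π electrons → 4(2)+2, aromatic.

The anion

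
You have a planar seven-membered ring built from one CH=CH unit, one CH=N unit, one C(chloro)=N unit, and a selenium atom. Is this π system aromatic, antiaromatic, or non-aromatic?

Antiaromatic

Check conjugation: the double-bond atoms are sp², each contributing one p electron; the doubly-bonded nitrogens are pyridine-type — their lone pairs lie in the ring plane, leaving one electron in the p orbital; the selenium donates one lone pair from its p orbital — every position has a p orbital, so the cyclic π system is continuous.
Tallying contributions gives 3 × 2 = 6 from the double-bond units + 2 from the Se atom = 8.
A 4n π count (8, n = 2) in a planar conjugated ring means antiaromatic.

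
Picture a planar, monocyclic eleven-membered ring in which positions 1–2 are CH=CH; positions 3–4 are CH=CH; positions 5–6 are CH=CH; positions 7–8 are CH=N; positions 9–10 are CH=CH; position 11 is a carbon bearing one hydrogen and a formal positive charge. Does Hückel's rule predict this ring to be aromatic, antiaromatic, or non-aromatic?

Aromatic

Every ring atom contributes a p orbital perpendicular to the ring (the double-bond atoms are sp², each contributing one p electron; each sp² =N– keeps its lone pair in-plane and puts one electron into the π system; the carbocation has an empty p orbital), so the π system is cyclic and fully conjugated.
Tallying contributions gives 5 × 2 = 10 from the double-bond units + 0 from the CH(+) atom = 10.
That gives a 4n+2 count (10, n = 2).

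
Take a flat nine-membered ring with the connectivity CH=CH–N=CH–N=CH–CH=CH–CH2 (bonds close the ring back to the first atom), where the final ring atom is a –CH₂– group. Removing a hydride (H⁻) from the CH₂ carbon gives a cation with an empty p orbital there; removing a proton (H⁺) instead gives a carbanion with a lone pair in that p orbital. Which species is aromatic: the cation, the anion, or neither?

The anion

In either ion the ring is fully conjugated: every atom, including the new sp² carbon, supplies a p orbital.
Cation: 4 × 2 + 0 = 8 π electrons → 4(2), antiaromatic.
Anion: 4 × 2 + 2 = 10 π electrons → 4(2)+2, aromatic.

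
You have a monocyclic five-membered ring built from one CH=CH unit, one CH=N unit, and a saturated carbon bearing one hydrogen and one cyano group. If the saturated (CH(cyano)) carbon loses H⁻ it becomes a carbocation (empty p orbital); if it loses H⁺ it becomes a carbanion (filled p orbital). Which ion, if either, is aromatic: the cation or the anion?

The anion

In both ions every ring atom is sp² and contributes a p orbital, so both rings are fully conjugated.
Cation: 2 × 2 + 0 = 4 π electrons → 4(1), antiaromatic.
Anion: 2 × 2 + 2 = 6 π electrons → 4(1)+2, aromatic.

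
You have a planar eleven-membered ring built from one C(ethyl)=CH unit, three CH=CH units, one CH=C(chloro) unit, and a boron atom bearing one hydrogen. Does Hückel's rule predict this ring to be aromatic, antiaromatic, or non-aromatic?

The p orbitals form a continuous loop: the double-bond atoms are sp², each contributing one p electron; the boron has an empty p orbital. The ring is fully conjugated.
Counting π electrons: 5 × 2 = 10 from the double-bond units + 0 from the BH atom = 10.
With 10 π electrons (n = 2), the Hückel 4n+2 condition holds.

Aromatic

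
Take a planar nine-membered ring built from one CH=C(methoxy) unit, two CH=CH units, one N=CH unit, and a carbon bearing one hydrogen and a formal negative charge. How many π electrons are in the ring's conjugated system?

All ring atoms are sp² and supply a p orbital to the ring (each doubly-bonded ring atom is sp² with one p-orbital electron; each sp² =N– keeps its lone pair in-plane and puts one electron into the π system; the carbanion's lone pair occupies the p orbital); the conjugation is uninterrupted.
Tallying contributions gives 4 × 2 = 8 from the double-bond units + 2 from the CH(-) atom = 10.

10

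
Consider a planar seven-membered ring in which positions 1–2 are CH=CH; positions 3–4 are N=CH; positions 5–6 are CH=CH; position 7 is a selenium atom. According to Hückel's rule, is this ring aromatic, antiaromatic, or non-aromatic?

Antiaromatic

Check conjugation: the double-bond atoms are sp², each contributing one p electron; each sp² =N– keeps its lone pair in-plane and puts one electron into the π system; the selenium donates one lone pair from its p orbital — every position has a p orbital, so the cyclic π system is continuous.
Counting π electrons: 3 × 2 = 6 from the double-bond units + 2 from the Se atom = 8.
8 = 4(2); a planar, fully conjugated 4n system is antiaromatic.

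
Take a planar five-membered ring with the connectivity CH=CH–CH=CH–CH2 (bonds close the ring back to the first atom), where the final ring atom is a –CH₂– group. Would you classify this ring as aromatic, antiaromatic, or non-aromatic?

Because the tetrahedral CH₂ carbon is sp³ and has no p orbital in the ring π system at the CH2 position, the π system cannot extend all the way around the ring.
Without a continuous loop of overlapping p orbitals the Hückel electron count never comes into play.

Non-aromatic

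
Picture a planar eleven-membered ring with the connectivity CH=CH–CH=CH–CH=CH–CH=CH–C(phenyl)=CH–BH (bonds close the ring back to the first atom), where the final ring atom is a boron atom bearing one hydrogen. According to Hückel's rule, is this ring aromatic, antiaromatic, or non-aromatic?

Check conjugation: each doubly-bonded ring atom is sp² with one p-orbital electron; the boron has an empty p orbital — every position has a p orbital, so the cyclic π system is continuous.
Counting π electrons: 5 × 2 = 10 from the double-bond units + 0 from the BH atom = 10.
Since 10 = 4·2 + 2, the ring meets the 4n+2 criterion.

Aromatic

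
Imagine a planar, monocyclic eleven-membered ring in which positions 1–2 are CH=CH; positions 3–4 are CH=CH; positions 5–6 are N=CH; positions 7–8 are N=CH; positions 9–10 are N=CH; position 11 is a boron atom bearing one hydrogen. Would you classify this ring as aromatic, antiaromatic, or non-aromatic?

All ring atoms are sp² and supply a p orbital to the ring (each doubly-bonded ring atom is sp² with one p-orbital electron; the doubly-bonded nitrogens are pyridine-type — their lone pairs lie in the ring plane, leaving one electron in the p orbital; the boron has an empty p orbital); the conjugation is uninterrupted.
π-electron count: 5 × 2 = 10 from the double-bond units + 0 from the BH atom = 10.
That gives a 4n+2 count (10, n = 2).

Aromatic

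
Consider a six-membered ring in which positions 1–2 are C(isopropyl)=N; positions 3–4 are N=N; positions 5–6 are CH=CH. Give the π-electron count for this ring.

6

Check conjugation: every atom in a ring double bond is sp² and brings one electron to the p orbital; each sp² =N– keeps its lone pair in-plane and puts one electron into the π system — every position has a p orbital, so the cyclic π system is continuous.
π-electron count: 3 × 2 = 6 from the 3 double-bond units.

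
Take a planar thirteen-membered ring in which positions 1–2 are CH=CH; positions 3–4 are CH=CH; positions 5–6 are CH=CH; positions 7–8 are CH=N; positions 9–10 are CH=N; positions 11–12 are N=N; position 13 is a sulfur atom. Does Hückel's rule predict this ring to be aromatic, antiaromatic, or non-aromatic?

All ring atoms are sp² and supply a p orbital to the ring (every atom in a ring double bond is sp² and brings one electron to the p orbital; each sp² =N– keeps its lone pair in-plane and puts one electron into the π system; the sulfur donates one lone pair from its p orbital); the conjugation is uninterrupted.
Tallying contributions gives 6 × 2 = 12 from the double-bond units + 2 from the S atom = 14.
With 14 π electrons (n = 3), the Hückel 4n+2 condition holds.

Aromatic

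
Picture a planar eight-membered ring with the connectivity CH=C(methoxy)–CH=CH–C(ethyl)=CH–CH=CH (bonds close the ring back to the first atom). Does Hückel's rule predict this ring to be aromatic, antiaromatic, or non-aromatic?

Antiaromatic

The p orbitals form a continuous loop: every atom in a ring double bond is sp² and brings one electron to the p orbital. The ring is fully conjugated.
π-electron count: 4 × 2 = 8 from the 4 double-bond units.
8 = 4(2); a planar, fully conjugated 4n system is antiaromatic.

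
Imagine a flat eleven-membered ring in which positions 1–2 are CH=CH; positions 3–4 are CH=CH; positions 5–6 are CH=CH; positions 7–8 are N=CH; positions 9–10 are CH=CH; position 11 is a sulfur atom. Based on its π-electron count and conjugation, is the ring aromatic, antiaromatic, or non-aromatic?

Antiaromatic

Check conjugation: every atom in a ring double bond is sp² and brings one electron to the p orbital; each sp² =N– keeps its lone pair in-plane and puts one electron into the π system; the sulfur donates one lone pair from its p orbital — every position has a p orbital, so the cyclic π system is continuous.
Tallying contributions gives 5 × 2 = 10 from the double-bond units + 2 from the S atom = 12.
12 = 4(3); a planar, fully conjugated 4n system is antiaromatic.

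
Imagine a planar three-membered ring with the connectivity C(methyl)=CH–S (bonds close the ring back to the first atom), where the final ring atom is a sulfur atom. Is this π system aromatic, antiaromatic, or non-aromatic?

Antiaromatic

Every ring atom contributes a p orbital perpendicular to the ring (each doubly-bonded ring atom is sp² with one p-orbital electron; the sulfur donates one lone pair from its p orbital), so the π system is cyclic and fully conjugated.
Tallying contributions gives 1 × 2 = 2 from the double-bond unit + 2 from the S atom = 4.
With 4 = 4·1 π electrons, Hückel's rule classifies the planar ring as antiaromatic.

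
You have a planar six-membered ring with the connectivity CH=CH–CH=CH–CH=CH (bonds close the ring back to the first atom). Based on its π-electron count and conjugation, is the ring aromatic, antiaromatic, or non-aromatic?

The p orbitals form a continuous loop: every atom in a ring double bond is sp² and brings one electron to the p orbital. The ring is fully conjugated.
Counting π electrons: 3 × 2 = 6 from the 3 double-bond units.
With 6 π electrons (n = 1), the Hückel 4n+2 condition holds.
(This ring is benzene.)

Aromatic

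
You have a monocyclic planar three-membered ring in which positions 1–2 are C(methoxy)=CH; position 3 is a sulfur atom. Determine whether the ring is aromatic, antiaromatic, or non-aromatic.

Antiaromatic

Check conjugation: the double-bond atoms are sp², each contributing one p electron; the sulfur donates one lone pair from its p orbital — every position has a p orbital, so the cyclic π system is continuous.
Adding the contributions, 1 × 2 = 2 from the double-bond unit + 2 from the S atom = 4.
4 = 4(1); a planar, fully conjugated 4n system is antiaromatic.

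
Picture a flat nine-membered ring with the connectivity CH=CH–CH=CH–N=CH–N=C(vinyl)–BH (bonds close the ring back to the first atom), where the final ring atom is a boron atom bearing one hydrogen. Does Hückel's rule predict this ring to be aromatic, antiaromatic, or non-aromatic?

Antiaromatic

The p orbitals form a continuous loop: each doubly-bonded ring atom is sp² with one p-orbital electron; the doubly-bonded nitrogens are pyridine-type — their lone pairs lie in the ring plane, leaving one electron in the p orbital; the boron has an empty p orbital. The ring is fully conjugated.
π-electron count: 4 × 2 = 8 from the double-bond units + 0 from the BH atom = 8.
8 = 4(2); a planar, fully conjugated 4n system is antiaromatic.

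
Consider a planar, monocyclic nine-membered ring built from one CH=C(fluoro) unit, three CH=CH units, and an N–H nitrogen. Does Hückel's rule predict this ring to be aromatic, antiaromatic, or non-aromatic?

Aromatic

Check conjugation: each doubly-bonded ring atom is sp² with one p-orbital electron; the pyrrole-type nitrogen donates its lone pair from the p orbital — every position has a p orbital, so the cyclic π system is continuous.
Counting π electrons: 4 × 2 = 8 from the double-bond units + 2 from the NH atom = 10.
10 = 4(2) + 2, which satisfies Hückel's 4n+2 rule.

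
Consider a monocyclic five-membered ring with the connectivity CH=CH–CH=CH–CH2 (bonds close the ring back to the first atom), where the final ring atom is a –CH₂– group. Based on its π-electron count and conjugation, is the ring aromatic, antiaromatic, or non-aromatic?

The CH2 carbon is saturated: the tetrahedral CH₂ carbon is sp³ and has no p orbital in the ring π system. Conjugation is not continuous around the ring.
Hückel's rule only applies to fully conjugated rings, so this one is simply non-aromatic.

Non-aromatic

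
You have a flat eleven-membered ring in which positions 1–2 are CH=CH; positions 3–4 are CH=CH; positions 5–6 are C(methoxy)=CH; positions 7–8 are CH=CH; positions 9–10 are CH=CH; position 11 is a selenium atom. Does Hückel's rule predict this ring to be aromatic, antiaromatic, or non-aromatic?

The p orbitals form a continuous loop: every atom in a ring double bond is sp² and brings one electron to the p orbital; the selenium donates one lone pair from its p orbital. The ring is fully conjugated.
Adding the contributions, 5 × 2 = 10 from the double-bond units + 2 from the Se atom = 12.
12 = 4(3); a planar, fully conjugated 4n system is antiaromatic.

Antiaromatic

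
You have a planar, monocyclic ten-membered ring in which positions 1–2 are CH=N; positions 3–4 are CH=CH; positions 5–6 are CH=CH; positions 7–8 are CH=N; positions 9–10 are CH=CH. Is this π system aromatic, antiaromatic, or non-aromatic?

Aromatic

Every ring atom contributes a p orbital perpendicular to the ring (the double-bond atoms are sp², each contributing one p electron; each sp² =N– keeps its lone pair in-plane and puts one electron into the π system), so the π system is cyclic and fully conjugated.
π-electron count: 5 × 2 = 10 from the 5 double-bond units.
That gives a 4n+2 count (10, n = 2).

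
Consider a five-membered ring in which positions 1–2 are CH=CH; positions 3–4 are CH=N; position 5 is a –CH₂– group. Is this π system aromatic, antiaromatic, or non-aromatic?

The CH2 position has four σ bonds — the tetrahedral CH₂ carbon is sp³ and has no p orbital in the ring π system — so the cyclic conjugation is interrupted.
A ring that is not fully conjugated cannot be aromatic or antiaromatic regardless of its π-electron count.

Non-aromatic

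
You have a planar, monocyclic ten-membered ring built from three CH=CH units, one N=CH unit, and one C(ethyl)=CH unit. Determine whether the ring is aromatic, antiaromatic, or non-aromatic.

Aromatic

Check conjugation: each doubly-bonded ring atom is sp² with one p-orbital electron; each sp² =N– keeps its lone pair in-plane and puts one electron into the π system — every position has a p orbital, so the cyclic π system is continuous.
π-electron count: 5 × 2 = 10 from the 5 double-bond units.
Since 10 = 4·2 + 2, the ring meets the 4n+2 criterion.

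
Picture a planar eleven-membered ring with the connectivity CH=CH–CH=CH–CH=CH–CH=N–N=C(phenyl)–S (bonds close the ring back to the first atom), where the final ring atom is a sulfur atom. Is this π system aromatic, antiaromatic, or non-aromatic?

Antiaromatic

Check conjugation: every atom in a ring double bond is sp² and brings one electron to the p orbital; the doubly-bonded nitrogens are pyridine-type — their lone pairs lie in the ring plane, leaving one electron in the p orbital; the sulfur donates one lone pair from its p orbital — every position has a p orbital, so the cyclic π system is continuous.
π-electron count: 5 × 2 = 10 from the double-bond units + 2 from the S atom = 12.
A 4n π count (12, n = 3) in a planar conjugated ring means antiaromatic.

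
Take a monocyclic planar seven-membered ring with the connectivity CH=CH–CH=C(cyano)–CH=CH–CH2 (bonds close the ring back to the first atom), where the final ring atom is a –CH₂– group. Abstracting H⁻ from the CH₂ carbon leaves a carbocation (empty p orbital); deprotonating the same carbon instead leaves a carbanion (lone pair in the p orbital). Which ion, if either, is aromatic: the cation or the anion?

Both ions have a continuous loop of p orbitals — each ring atom is sp².
Cation: 3 × 2 + 0 = 6 π electrons → 4(1)+2, aromatic.
Anion: 3 × 2 + 2 = 8 π electrons → 4(2), antiaromatic.

The cation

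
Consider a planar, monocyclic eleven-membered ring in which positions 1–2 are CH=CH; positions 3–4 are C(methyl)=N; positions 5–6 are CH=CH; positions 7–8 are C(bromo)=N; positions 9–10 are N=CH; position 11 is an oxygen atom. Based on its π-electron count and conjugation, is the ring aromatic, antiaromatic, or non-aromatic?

Antiaromatic

Every ring atom contributes a p orbital perpendicular to the ring (every atom in a ring double bond is sp² and brings one electron to the p orbital; each sp² =N– keeps its lone pair in-plane and puts one electron into the π system; the oxygen donates one lone pair from its p orbital), so the π system is cyclic and fully conjugated.
Tallying contributions gives 5 × 2 = 10 from the double-bond units + 2 from the O atom = 12.
12 = 4(3); a planar, fully conjugated 4n system is antiaromatic.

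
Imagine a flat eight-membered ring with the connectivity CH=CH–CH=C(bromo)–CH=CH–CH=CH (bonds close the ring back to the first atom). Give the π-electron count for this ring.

8

Every ring atom contributes a p orbital perpendicular to the ring (every atom in a ring double bond is sp² and brings one electron to the p orbital), so the π system is cyclic and fully conjugated.
Counting π electrons: 4 × 2 = 8 from the 4 double-bond units.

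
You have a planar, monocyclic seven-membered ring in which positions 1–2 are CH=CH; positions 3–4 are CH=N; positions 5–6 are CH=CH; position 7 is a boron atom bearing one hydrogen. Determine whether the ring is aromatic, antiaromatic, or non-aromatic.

Aromatic

All ring atoms are sp² and supply a p orbital to the ring (each doubly-bonded ring atom is sp² with one p-orbital electron; each sp² =N– keeps its lone pair in-plane and puts one electron into the π system; the boron has an empty p orbital); the conjugation is uninterrupted.
Counting π electrons: 3 × 2 = 6 from the double-bond units + 0 from the BH atom = 6.
With 6 π electrons (n = 1), the Hückel 4n+2 condition holds.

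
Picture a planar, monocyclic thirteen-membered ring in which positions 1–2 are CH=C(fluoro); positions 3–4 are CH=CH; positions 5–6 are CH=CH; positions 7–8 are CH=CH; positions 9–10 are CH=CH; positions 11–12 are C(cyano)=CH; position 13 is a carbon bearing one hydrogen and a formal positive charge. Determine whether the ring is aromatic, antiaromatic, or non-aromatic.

Antiaromatic

All ring atoms are sp² and supply a p orbital to the ring (the double-bond atoms are sp², each contributing one p electron; the carbocation has an empty p orbital); the conjugation is uninterrupted.
Tallying contributions gives 6 × 2 = 12 from the double-bond units + 0 from the CH(+) atom = 12.
12 is a 4n count (n = 3), so the planar conjugated ring is antiaromatic.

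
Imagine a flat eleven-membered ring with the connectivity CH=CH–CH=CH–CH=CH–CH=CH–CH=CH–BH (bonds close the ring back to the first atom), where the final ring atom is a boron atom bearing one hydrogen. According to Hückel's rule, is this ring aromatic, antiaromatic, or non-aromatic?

Check conjugation: each doubly-bonded ring atom is sp² with one p-orbital electron; the boron has an empty p orbital — every position has a p orbital, so the cyclic π system is continuous.
Tallying contributions gives 5 × 2 = 10 from the double-bond units + 0 from the BH atom = 10.
With 10 π electrons (n = 2), the Hückel 4n+2 condition holds.

Aromatic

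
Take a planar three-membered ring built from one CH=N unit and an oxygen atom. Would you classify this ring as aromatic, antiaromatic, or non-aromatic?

Antiaromatic

Every ring atom contributes a p orbital perpendicular to the ring (every atom in a ring double bond is sp² and brings one electron to the p orbital; the doubly-bonded nitrogens are pyridine-type — their lone pairs lie in the ring plane, leaving one electron in the p orbital; the oxygen donates one lone pair from its p orbital), so the π system is cyclic and fully conjugated.
Adding the contributions, 1 × 2 = 2 from the double-bond unit + 2 from the O atom = 4.
4 = 4(1); a planar, fully conjugated 4n system is antiaromatic.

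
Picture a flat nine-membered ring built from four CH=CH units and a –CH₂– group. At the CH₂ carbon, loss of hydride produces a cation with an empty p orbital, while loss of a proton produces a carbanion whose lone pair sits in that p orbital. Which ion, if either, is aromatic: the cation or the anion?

In both ions every ring atom is sp² and contributes a p orbital, so both rings are fully conjugated.
Cation: 4 × 2 + 0 = 8 π electrons → 4(2), antiaromatic.
Anion: 4 × 2 + 2 = 10 π electrons → 4(2)+2, aromatic.

The anion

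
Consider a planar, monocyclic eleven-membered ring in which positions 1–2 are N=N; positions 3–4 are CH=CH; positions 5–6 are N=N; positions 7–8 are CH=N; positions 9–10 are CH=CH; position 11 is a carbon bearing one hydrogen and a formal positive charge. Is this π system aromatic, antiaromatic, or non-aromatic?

The p orbitals form a continuous loop: each doubly-bonded ring atom is sp² with one p-orbital electron; each sp² =N– keeps its lone pair in-plane and puts one electron into the π system; the carbocation has an empty p orbital. The ring is fully conjugated.
Tallying contributions gives 5 × 2 = 10 from the double-bond units + 0 from the CH(+) atom = 10.
With 10 π electrons (n = 2), the Hückel 4n+2 condition holds.

Aromatic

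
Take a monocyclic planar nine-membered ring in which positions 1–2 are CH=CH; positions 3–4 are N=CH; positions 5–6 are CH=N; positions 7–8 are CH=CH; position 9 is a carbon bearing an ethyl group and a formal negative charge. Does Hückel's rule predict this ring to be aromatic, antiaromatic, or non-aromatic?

The p orbitals form a continuous loop: every atom in a ring double bond is sp² and brings one electron to the p orbital; each =N– nitrogen is pyridine-type (lone pair in the sp² plane, one electron in the p orbital); the carbanion's lone pair occupies the p orbital. The ring is fully conjugated.
Counting π electrons: 4 × 2 = 8 from the double-bond units + 2 from the C(ethyl)(-) atom = 10.
Since 10 = 4·2 + 2, the ring meets the 4n+2 criterion.

Aromatic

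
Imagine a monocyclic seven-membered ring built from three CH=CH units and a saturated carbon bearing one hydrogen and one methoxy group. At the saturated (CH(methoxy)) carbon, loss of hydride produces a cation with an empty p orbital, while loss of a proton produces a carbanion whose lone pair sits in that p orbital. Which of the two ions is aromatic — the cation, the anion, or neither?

In either ion the ring is fully conjugated: every atom, including the new sp² carbon, supplies a p orbital.
Cation: 3 × 2 + 0 = 6 π electrons → 4(1)+2, aromatic.
Anion: 3 × 2 + 2 = 8 π electrons → 4(2), antiaromatic.

The cation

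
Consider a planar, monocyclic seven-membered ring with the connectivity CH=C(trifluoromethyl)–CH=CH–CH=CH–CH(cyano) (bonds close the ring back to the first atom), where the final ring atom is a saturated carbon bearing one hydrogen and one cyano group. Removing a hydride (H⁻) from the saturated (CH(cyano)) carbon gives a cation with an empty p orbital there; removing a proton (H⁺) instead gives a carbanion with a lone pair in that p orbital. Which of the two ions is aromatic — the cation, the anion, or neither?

The cation

Both ions have a continuous loop of p orbitals — each ring atom is sp².
Cation: 3 × 2 + 0 = 6 π electrons → 4(1)+2, aromatic.
Anion: 3 × 2 + 2 = 8 π electrons → 4(2), antiaromatic.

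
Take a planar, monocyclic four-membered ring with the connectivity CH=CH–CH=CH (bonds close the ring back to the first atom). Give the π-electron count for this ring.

4

The p orbitals form a continuous loop: each doubly-bonded ring atom is sp² with one p-orbital electron. The ring is fully conjugated.
Tallying contributions gives 2 × 2 = 4 from the 2 double-bond units.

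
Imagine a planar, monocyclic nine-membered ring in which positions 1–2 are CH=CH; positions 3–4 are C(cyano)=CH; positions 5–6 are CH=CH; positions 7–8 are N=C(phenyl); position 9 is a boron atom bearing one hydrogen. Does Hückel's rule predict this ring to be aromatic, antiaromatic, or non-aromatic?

Check conjugation: each doubly-bonded ring atom is sp² with one p-orbital electron; each sp² =N– keeps its lone pair in-plane and puts one electron into the π system; the boron has an empty p orbital — every position has a p orbital, so the cyclic π system is continuous.
π-electron count: 4 × 2 = 8 from the double-bond units + 0 from the BH atom = 8.
With 8 = 4·2 π electrons, Hückel's rule classifies the planar ring as antiaromatic.

Antiaromatic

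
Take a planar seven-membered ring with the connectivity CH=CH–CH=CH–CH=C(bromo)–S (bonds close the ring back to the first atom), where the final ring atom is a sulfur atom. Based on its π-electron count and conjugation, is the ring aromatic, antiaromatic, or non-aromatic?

The p orbitals form a continuous loop: every atom in a ring double bond is sp² and brings one electron to the p orbital; the sulfur donates one lone pair from its p orbital. The ring is fully conjugated.
Tallying contributions gives 3 × 2 = 6 from the double-bond units + 2 from the S atom = 8.
8 = 4(2); a planar, fully conjugated 4n system is antiaromatic.

Antiaromatic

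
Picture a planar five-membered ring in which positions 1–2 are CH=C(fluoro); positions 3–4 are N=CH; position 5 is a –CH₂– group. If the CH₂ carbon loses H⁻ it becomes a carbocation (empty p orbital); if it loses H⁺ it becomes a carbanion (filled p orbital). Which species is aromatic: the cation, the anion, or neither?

The anion

Both ions have a continuous loop of p orbitals — each ring atom is sp².
Cation: 2 × 2 + 0 = 4 π electrons → 4(1), antiaromatic.
Anion: 2 × 2 + 2 = 6 π electrons → 4(1)+2, aromatic.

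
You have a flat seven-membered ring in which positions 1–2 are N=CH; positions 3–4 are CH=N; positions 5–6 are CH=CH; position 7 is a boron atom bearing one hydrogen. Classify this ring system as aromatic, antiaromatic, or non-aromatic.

Aromatic

All ring atoms are sp² and supply a p orbital to the ring (each doubly-bonded ring atom is sp² with one p-orbital electron; each =N– nitrogen is pyridine-type (lone pair in the sp² plane, one electron in the p orbital); the boron has an empty p orbital); the conjugation is uninterrupted.
Adding the contributions, 3 × 2 = 6 from the double-bond units + 0 from the BH atom = 6.
That gives a 4n+2 count (6, n = 1).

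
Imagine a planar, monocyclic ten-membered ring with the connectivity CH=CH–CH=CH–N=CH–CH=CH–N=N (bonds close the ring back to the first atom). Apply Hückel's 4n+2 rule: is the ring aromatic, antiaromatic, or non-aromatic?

Every ring atom contributes a p orbital perpendicular to the ring (each doubly-bonded ring atom is sp² with one p-orbital electron; each =N– nitrogen is pyridine-type (lone pair in the sp² plane, one electron in the p orbital)), so the π system is cyclic and fully conjugated.
Adding the contributions, 5 × 2 = 10 from the 5 double-bond units.
That gives a 4n+2 count (10, n = 2).

Aromatic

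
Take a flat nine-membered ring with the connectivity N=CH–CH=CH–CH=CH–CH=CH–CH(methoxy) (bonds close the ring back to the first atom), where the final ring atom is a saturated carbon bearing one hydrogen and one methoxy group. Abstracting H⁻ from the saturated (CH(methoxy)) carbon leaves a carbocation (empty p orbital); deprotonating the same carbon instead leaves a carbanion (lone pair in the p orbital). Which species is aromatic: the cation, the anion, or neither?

Once that carbon is sp², every ring atom has a p orbital and both ions are fully conjugated.
Cation: 4 × 2 + 0 = 8 π electrons → 4(2), antiaromatic.
Anion: 4 × 2 + 2 = 10 π electrons → 4(2)+2, aromatic.

The anion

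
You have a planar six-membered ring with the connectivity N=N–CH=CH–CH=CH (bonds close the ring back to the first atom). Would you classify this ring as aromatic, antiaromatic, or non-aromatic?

The p orbitals form a continuous loop: the double-bond atoms are sp², each contributing one p electron; the doubly-bonded nitrogens are pyridine-type — their lone pairs lie in the ring plane, leaving one electron in the p orbital. The ring is fully conjugated.
Counting π electrons: 3 × 2 = 6 from the 3 double-bond units.
Since 6 = 4·1 + 2, the ring meets the 4n+2 criterion.

Aromatic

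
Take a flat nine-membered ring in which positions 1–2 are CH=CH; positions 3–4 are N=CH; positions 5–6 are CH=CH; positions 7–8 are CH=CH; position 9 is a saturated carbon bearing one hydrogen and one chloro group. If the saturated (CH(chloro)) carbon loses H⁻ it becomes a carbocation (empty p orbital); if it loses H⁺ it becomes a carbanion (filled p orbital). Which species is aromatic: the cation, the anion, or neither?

The anion

Once that carbon is sp², every ring atom has a p orbital and both ions are fully conjugated.
Cation: 4 × 2 + 0 = 8 π electrons → 4(2), antiaromatic.
Anion: 4 × 2 + 2 = 10 π electrons → 4(2)+2, aromatic.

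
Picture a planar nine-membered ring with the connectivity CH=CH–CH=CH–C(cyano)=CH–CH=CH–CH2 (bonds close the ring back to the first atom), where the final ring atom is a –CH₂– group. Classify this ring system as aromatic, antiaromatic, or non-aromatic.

The CH2 carbon is saturated: the tetrahedral CH₂ carbon is sp³ and has no p orbital in the ring π system. Conjugation is not continuous around the ring.
Broken conjugation rules out both aromaticity and antiaromaticity.

Non-aromatic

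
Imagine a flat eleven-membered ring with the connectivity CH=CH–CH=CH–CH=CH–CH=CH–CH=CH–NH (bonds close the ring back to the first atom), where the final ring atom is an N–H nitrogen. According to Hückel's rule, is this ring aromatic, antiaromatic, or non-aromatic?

Check conjugation: each doubly-bonded ring atom is sp² with one p-orbital electron; the pyrrole-type nitrogen donates its lone pair from the p orbital — every position has a p orbital, so the cyclic π system is continuous.
π-electron count: 5 × 2 = 10 from the double-bond units + 2 from the NH atom = 12.
12 is a 4n count (n = 3), so the planar conjugated ring is antiaromatic.

Antiaromatic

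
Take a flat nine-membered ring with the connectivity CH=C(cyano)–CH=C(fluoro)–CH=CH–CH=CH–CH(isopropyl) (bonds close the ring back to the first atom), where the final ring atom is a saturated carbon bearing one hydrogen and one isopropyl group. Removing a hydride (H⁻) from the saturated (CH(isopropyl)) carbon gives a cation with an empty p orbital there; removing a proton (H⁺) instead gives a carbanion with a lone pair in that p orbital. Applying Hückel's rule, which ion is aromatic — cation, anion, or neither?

Once that carbon is sp², every ring atom has a p orbital and both ions are fully conjugated.
Cation: 4 × 2 + 0 = 8 π electrons → 4(2), antiaromatic.
Anion: 4 × 2 + 2 = 10 π electrons → 4(2)+2, aromatic.

The anion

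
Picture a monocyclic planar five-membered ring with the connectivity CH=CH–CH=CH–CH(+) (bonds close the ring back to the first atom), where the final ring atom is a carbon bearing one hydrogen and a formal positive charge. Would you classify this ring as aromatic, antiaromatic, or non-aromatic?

All ring atoms are sp² and supply a p orbital to the ring (every atom in a ring double bond is sp² and brings one electron to the p orbital; the carbocation has an empty p orbital); the conjugation is uninterrupted.
Counting π electrons: 2 × 2 = 4 from the double-bond units + 0 from the CH(+) atom = 4.
4 is a 4n count (n = 1), so the planar conjugated ring is antiaromatic.

Antiaromatic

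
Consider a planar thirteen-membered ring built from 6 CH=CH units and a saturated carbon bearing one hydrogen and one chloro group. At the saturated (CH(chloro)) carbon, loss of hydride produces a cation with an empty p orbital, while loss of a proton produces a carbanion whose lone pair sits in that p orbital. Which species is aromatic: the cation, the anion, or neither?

The anion

Both ions have a continuous loop of p orbitals — each ring atom is sp².
Cation: 6 × 2 + 0 = 12 π electrons → 4(3), antiaromatic.
Anion: 6 × 2 + 2 = 14 π electrons → 4(3)+2, aromatic.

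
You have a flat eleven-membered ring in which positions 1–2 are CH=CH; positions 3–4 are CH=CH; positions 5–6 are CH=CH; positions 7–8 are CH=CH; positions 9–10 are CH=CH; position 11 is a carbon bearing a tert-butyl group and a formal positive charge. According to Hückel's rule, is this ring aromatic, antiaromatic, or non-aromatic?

Aromatic

The p orbitals form a continuous loop: each doubly-bonded ring atom is sp² with one p-orbital electron; the carbocation has an empty p orbital. The ring is fully conjugated.
Counting π electrons: 5 × 2 = 10 from the double-bond units + 0 from the C(tert-butyl)(+) atom = 10.
With 10 π electrons (n = 2), the Hückel 4n+2 condition holds.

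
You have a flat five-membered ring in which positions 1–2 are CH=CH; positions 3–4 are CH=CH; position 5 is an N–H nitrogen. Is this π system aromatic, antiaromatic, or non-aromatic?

All ring atoms are sp² and supply a p orbital to the ring (every atom in a ring double bond is sp² and brings one electron to the p orbital; the pyrrole-type nitrogen donates its lone pair from the p orbital); the conjugation is uninterrupted.
Adding the contributions, 2 × 2 = 4 from the double-bond units + 2 from the NH atom = 6.
Since 6 = 4·1 + 2, the ring meets the 4n+2 criterion.

Aromatic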